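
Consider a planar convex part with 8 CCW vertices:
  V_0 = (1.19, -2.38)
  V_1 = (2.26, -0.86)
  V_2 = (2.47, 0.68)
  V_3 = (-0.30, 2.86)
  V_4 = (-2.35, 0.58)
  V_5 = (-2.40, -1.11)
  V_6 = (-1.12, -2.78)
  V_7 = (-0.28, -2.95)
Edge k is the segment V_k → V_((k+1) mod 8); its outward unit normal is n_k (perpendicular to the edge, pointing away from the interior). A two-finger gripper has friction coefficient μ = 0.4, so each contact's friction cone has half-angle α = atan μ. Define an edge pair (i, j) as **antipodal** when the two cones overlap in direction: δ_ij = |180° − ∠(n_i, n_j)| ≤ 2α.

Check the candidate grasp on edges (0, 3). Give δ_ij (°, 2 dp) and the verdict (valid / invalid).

α = atan 0.4 = 21.80°;  2α = 43.60°
edge 0: e_0 = (+1.07, +1.52);  n_0 = (+0.8177, -0.5756)
edge 3: e_3 = (-2.05, -2.28);  n_3 = (-0.7436, +0.6686)
∠(n_0, n_3) = 173.18°
δ = |180° − 173.18°| = 6.82°
6.82° ≤ 2α = 43.60°  →  valid

δ = 6.82°, valid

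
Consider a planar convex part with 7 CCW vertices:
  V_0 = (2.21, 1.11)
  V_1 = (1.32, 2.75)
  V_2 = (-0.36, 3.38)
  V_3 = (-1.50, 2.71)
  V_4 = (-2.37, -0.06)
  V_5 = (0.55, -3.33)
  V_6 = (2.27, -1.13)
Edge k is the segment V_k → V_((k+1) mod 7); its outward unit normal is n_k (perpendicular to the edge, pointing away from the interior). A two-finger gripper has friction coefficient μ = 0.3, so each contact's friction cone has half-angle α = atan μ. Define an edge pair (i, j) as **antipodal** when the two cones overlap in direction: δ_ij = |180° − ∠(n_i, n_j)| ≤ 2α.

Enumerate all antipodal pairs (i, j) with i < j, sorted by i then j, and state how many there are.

count = 5; pairs: (0,4), (1,4), (2,5), (3,5), (3,6)

α = atan 0.3 = 16.70°;  2α = 33.40°
n_0 = (+0.8789, +0.4770)
n_1 = (+0.3511, +0.9363)
n_2 = (-0.5067, +0.8621)
n_3 = (-0.9540, +0.2996)
n_4 = (-0.7459, -0.6661)
n_5 = (+0.7878, -0.6159)
n_6 = (+0.9996, +0.0268)
  (0,1): δ = 139.04°  ·
  (0,2): δ = 88.04°  ·
  (0,3): δ = 45.92°  ·
  (0,4): δ = 13.28°  ✓
  (0,5): δ = 113.49°  ·
  (0,6): δ = 153.05°  ·
  (1,2): δ = 129.00°  ·
  (1,3): δ = 86.88°  ·
  (1,4): δ = 27.68°  ✓
  (1,5): δ = 72.54°  ·
  (1,6): δ = 112.09°  ·
  (2,3): δ = 137.88°  ·
  (2,4): δ = 78.68°  ·
  (2,5): δ = 21.54°  ✓
  (2,6): δ = 61.09°  ·
  (3,4): δ = 120.80°  ·
  (3,5): δ = 20.58°  ✓
  (3,6): δ = 18.97°  ✓
  (4,5): δ = 79.78°  ·
  (4,6): δ = 40.23°  ·
  (5,6): δ = 140.45°  ·
antipodal pairs: 5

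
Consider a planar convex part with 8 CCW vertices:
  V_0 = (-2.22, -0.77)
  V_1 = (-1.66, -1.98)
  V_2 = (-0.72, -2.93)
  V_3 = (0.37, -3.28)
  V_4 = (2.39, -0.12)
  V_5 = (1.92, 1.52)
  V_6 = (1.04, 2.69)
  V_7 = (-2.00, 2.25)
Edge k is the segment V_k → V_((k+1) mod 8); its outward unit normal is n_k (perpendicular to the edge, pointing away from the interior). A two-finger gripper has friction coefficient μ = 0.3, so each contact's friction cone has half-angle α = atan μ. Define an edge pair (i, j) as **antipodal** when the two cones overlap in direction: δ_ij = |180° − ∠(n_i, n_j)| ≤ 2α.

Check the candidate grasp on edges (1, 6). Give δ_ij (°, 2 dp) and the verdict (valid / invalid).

δ = 53.54°, invalid

α = atan 0.3 = 16.70°;  2α = 33.40°
edge 1: e_1 = (+0.94, -0.95);  n_1 = (-0.7108, -0.7034)
edge 6: e_6 = (-3.04, -0.44);  n_6 = (-0.1432, +0.9897)
∠(n_1, n_6) = 126.46°
δ = |180° − 126.46°| = 53.54°
53.54° > 2α = 33.40°  →  invalid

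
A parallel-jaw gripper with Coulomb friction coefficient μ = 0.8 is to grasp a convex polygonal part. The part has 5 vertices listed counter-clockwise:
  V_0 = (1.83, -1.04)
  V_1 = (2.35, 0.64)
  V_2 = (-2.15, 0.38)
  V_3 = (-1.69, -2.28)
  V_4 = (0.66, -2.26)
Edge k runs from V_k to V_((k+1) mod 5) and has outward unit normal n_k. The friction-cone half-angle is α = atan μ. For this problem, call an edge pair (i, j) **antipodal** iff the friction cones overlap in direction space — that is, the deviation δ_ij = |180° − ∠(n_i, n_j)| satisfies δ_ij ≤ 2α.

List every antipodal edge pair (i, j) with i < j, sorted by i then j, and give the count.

count = 5; pairs: (0,1), (0,2), (1,3), (1,4), (2,4)

α = atan 0.8 = 38.66°;  2α = 77.32°
n_0 = (+0.9553, -0.2957)
n_1 = (-0.0577, +0.9983)
n_2 = (-0.9854, -0.1704)
n_3 = (+0.0085, -1.0000)
n_4 = (+0.7217, -0.6922)
  (0,1): δ = 69.49°  ✓
  (0,2): δ = 27.01°  ✓
  (0,3): δ = 107.69°  ·
  (0,4): δ = 153.40°  ·
  (1,2): δ = 83.50°  ·
  (1,3): δ = 2.82°  ✓
  (1,4): δ = 42.89°  ✓
  (2,3): δ = 99.32°  ·
  (2,4): δ = 53.61°  ✓
  (3,4): δ = 134.29°  ·
antipodal pairs: 5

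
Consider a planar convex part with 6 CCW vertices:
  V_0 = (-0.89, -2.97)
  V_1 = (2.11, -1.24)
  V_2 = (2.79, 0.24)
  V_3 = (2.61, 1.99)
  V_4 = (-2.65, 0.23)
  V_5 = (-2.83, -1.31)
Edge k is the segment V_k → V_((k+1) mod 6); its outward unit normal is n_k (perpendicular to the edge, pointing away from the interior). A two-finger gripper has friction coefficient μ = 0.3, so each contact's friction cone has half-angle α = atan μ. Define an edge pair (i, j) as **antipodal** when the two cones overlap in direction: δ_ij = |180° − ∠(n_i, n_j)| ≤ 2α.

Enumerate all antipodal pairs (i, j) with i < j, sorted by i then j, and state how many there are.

α = atan 0.3 = 16.70°;  2α = 33.40°
n_0 = (+0.4996, -0.8663)
n_1 = (+0.9087, -0.4175)
n_2 = (+0.9948, +0.1023)
n_3 = (-0.3173, +0.9483)
n_4 = (-0.9932, +0.1161)
n_5 = (-0.6501, -0.7598)
  (0,1): δ = 144.65°  ·
  (0,2): δ = 114.10°  ·
  (0,3): δ = 11.47°  ✓
  (0,4): δ = 53.36°  ·
  (0,5): δ = 109.48°  ·
  (1,2): δ = 149.45°  ·
  (1,3): δ = 46.82°  ·
  (1,4): δ = 18.01°  ✓
  (1,5): δ = 74.12°  ·
  (2,3): δ = 77.37°  ·
  (2,4): δ = 12.54°  ✓
  (2,5): δ = 43.57°  ·
  (3,4): δ = 115.17°  ·
  (3,5): δ = 59.05°  ·
  (4,5): δ = 123.89°  ·
antipodal pairs: 3

count = 3; pairs: (0,3), (1,4), (2,4)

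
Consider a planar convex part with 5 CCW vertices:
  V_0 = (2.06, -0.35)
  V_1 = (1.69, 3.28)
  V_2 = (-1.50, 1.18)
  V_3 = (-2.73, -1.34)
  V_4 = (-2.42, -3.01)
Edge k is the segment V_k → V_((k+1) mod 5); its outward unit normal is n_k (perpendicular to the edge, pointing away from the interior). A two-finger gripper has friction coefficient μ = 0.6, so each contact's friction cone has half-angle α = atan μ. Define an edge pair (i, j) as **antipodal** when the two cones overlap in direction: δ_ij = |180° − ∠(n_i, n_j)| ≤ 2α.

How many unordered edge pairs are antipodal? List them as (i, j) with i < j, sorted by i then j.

count = 4; pairs: (0,2), (0,3), (1,4), (2,4)

α = atan 0.6 = 30.96°;  2α = 61.93°
n_0 = (+0.9948, +0.1014)
n_1 = (-0.5499, +0.8353)
n_2 = (-0.8987, +0.4386)
n_3 = (-0.9832, -0.1825)
n_4 = (+0.5105, -0.8599)
  (0,1): δ = 62.46°  ·
  (0,2): δ = 31.84°  ✓
  (0,3): δ = 4.70°  ✓
  (0,4): δ = 114.88°  ·
  (1,2): δ = 149.37°  ·
  (1,3): δ = 112.84°  ·
  (1,4): δ = 2.66°  ✓
  (2,3): δ = 143.47°  ·
  (2,4): δ = 33.28°  ✓
  (3,4): δ = 69.82°  ·
antipodal pairs: 4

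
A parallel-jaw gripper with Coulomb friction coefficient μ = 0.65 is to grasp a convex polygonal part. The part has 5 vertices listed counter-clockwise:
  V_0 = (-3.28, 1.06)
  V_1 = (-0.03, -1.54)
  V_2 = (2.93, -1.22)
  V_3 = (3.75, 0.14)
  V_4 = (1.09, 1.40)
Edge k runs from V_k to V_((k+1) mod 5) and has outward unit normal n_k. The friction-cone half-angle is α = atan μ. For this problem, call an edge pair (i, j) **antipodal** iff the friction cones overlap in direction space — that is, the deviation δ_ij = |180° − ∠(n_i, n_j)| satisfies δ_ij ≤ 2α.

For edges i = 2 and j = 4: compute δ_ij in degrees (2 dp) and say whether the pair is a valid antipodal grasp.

δ = 54.46°, valid

α = atan 0.65 = 33.02°;  2α = 66.05°
edge 2: e_2 = (+0.82, +1.36);  n_2 = (+0.8564, -0.5163)
edge 4: e_4 = (-4.37, -0.34);  n_4 = (-0.0776, +0.9970)
∠(n_2, n_4) = 125.54°
δ = |180° − 125.54°| = 54.46°
54.46° ≤ 2α = 66.05°  →  valid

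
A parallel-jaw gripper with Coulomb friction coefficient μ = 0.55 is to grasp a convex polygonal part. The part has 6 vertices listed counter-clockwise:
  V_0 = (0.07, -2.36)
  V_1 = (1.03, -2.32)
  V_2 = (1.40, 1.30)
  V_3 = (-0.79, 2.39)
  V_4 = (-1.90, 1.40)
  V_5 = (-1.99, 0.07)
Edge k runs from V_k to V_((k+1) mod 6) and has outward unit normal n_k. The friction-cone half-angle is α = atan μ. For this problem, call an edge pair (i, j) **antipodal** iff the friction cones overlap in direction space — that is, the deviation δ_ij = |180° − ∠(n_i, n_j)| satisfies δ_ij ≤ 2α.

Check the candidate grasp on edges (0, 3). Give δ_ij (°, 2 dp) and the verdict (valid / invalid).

α = atan 0.55 = 28.81°;  2α = 57.62°
edge 0: e_0 = (+0.96, +0.04);  n_0 = (+0.0416, -0.9991)
edge 3: e_3 = (-1.11, -0.99);  n_3 = (-0.6656, +0.7463)
∠(n_0, n_3) = 140.66°
δ = |180° − 140.66°| = 39.34°
39.34° ≤ 2α = 57.62°  →  valid

δ = 39.34°, valid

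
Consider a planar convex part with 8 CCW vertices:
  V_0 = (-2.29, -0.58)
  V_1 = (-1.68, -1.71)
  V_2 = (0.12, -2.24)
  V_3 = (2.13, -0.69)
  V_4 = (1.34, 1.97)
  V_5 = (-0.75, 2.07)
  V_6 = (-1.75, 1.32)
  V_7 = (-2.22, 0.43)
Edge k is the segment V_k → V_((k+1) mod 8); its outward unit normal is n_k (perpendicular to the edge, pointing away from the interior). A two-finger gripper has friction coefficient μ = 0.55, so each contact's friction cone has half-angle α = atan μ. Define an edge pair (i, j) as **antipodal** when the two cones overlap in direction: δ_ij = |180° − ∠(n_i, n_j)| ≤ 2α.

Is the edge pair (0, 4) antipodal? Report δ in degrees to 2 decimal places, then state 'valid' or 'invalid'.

α = atan 0.55 = 28.81°;  2α = 57.62°
edge 0: e_0 = (+0.61, -1.13);  n_0 = (-0.8800, -0.4750)
edge 4: e_4 = (-2.09, +0.10);  n_4 = (+0.0478, +0.9989)
∠(n_0, n_4) = 121.10°
δ = |180° − 121.10°| = 58.90°
58.90° > 2α = 57.62°  →  invalid

δ = 58.90°, invalid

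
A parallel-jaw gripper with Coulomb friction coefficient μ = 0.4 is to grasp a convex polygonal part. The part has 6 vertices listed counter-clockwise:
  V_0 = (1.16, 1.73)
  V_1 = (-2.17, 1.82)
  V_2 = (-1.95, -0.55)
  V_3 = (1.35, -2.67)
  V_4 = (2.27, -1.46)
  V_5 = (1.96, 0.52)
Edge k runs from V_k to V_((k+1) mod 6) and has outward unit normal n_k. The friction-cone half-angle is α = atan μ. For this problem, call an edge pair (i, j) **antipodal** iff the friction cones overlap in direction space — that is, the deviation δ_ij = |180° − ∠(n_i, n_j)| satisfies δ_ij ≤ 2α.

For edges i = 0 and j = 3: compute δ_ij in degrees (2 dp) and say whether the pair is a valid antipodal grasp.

δ = 54.30°, invalid

α = atan 0.4 = 21.80°;  2α = 43.60°
edge 0: e_0 = (-3.33, +0.09);  n_0 = (+0.0270, +0.9996)
edge 3: e_3 = (+0.92, +1.21);  n_3 = (+0.7960, -0.6053)
∠(n_0, n_3) = 125.70°
δ = |180° − 125.70°| = 54.30°
54.30° > 2α = 43.60°  →  invalid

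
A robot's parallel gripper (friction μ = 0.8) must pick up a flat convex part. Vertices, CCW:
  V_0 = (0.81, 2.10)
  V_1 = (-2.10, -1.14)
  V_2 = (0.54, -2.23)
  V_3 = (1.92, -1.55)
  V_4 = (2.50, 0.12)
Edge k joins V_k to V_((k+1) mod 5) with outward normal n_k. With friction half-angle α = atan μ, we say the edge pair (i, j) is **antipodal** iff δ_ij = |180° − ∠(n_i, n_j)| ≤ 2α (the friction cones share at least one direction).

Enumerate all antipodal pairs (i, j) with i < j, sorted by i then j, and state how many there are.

α = atan 0.8 = 38.66°;  2α = 77.32°
n_0 = (-0.7440, +0.6682)
n_1 = (-0.3816, -0.9243)
n_2 = (+0.4420, -0.8970)
n_3 = (+0.9446, -0.3281)
n_4 = (+0.7606, +0.6492)
  (0,1): δ = 70.51°  ✓
  (0,2): δ = 21.84°  ✓
  (0,3): δ = 22.78°  ✓
  (0,4): δ = 82.41°  ·
  (1,2): δ = 131.33°  ·
  (1,3): δ = 86.72°  ·
  (1,4): δ = 27.08°  ✓
  (2,3): δ = 135.38°  ·
  (2,4): δ = 75.75°  ✓
  (3,4): δ = 120.37°  ·
antipodal pairs: 5

count = 5; pairs: (0,1), (0,2), (0,3), (1,4), (2,4)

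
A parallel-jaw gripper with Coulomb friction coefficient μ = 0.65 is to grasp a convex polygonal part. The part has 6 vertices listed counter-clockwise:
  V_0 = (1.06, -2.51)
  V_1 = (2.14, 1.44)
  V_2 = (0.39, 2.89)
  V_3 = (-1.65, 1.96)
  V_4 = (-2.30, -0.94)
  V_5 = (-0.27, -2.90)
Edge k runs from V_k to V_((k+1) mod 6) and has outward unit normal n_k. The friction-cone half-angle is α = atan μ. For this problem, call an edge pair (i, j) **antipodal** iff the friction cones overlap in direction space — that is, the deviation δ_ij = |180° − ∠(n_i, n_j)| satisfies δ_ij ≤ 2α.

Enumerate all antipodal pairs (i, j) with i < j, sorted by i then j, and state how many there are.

α = atan 0.65 = 33.02°;  2α = 66.05°
n_0 = (+0.9646, -0.2637)
n_1 = (+0.6380, +0.7700)
n_2 = (-0.4148, +0.9099)
n_3 = (-0.9758, +0.2187)
n_4 = (-0.6946, -0.7194)
n_5 = (+0.2814, -0.9596)
  (0,1): δ = 114.35°  ·
  (0,2): δ = 50.20°  ✓
  (0,3): δ = 2.66°  ✓
  (0,4): δ = 61.30°  ✓
  (0,5): δ = 121.63°  ·
  (1,2): δ = 115.85°  ·
  (1,3): δ = 62.99°  ✓
  (1,4): δ = 4.35°  ✓
  (1,5): δ = 55.99°  ✓
  (2,3): δ = 127.14°  ·
  (2,4): δ = 68.50°  ·
  (2,5): δ = 8.16°  ✓
  (3,4): δ = 121.36°  ·
  (3,5): δ = 61.02°  ✓
  (4,5): δ = 119.66°  ·
antipodal pairs: 8

count = 8; pairs: (0,2), (0,3), (0,4), (1,3), (1,4), (1,5), (2,5), (3,5)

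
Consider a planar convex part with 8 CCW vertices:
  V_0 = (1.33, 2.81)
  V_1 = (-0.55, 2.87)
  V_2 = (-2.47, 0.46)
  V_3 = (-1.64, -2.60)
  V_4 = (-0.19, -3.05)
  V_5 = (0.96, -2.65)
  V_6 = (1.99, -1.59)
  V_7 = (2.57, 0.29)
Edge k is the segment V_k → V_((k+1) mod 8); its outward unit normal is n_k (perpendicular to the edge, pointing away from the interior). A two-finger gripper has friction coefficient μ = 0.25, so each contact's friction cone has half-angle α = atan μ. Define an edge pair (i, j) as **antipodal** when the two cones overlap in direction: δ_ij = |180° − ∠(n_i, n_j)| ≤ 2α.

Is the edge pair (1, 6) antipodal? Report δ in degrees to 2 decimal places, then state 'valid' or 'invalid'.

α = atan 0.25 = 14.04°;  2α = 28.07°
edge 1: e_1 = (-1.92, -2.41);  n_1 = (-0.7821, +0.6231)
edge 6: e_6 = (+0.58, +1.88);  n_6 = (+0.9556, -0.2948)
∠(n_1, n_6) = 158.60°
δ = |180° − 158.60°| = 21.40°
21.40° ≤ 2α = 28.07°  →  valid

δ = 21.40°, valid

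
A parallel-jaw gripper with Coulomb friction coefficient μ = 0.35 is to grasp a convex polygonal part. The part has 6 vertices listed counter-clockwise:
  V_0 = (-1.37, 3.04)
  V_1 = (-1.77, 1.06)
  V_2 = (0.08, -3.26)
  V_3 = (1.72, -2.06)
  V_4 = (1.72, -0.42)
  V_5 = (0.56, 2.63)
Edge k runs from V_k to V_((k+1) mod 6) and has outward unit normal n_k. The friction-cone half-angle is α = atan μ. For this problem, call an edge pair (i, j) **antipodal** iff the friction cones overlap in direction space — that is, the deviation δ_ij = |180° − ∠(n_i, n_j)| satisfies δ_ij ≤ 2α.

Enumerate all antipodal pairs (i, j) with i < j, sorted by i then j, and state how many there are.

α = atan 0.35 = 19.29°;  2α = 38.58°
n_0 = (-0.9802, +0.1980)
n_1 = (-0.9193, -0.3937)
n_2 = (+0.5905, -0.8070)
n_3 = (+1.0000, -0.0000)
n_4 = (+0.9347, +0.3555)
n_5 = (+0.2078, +0.9782)
  (0,1): δ = 145.40°  ·
  (0,2): δ = 42.39°  ·
  (0,3): δ = 11.42°  ✓
  (0,4): δ = 32.24°  ✓
  (0,5): δ = 89.43°  ·
  (1,2): δ = 76.99°  ·
  (1,3): δ = 23.18°  ✓
  (1,4): δ = 2.36°  ✓
  (1,5): δ = 54.82°  ·
  (2,3): δ = 126.19°  ·
  (2,4): δ = 105.37°  ·
  (2,5): δ = 48.19°  ·
  (3,4): δ = 159.18°  ·
  (3,5): δ = 101.99°  ·
  (4,5): δ = 122.82°  ·
antipodal pairs: 4

count = 4; pairs: (0,3), (0,4), (1,3), (1,4)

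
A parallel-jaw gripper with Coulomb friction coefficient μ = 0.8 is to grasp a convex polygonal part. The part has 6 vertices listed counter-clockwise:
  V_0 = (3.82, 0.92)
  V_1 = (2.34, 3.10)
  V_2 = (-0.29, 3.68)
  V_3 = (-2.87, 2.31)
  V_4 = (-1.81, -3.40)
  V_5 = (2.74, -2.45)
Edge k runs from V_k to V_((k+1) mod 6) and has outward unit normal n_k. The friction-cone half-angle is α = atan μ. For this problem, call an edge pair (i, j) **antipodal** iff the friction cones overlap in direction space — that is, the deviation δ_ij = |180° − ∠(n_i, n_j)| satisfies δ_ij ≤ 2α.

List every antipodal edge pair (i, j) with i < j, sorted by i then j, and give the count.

count = 7; pairs: (0,3), (0,4), (1,3), (1,4), (2,4), (2,5), (3,5)

α = atan 0.8 = 38.66°;  2α = 77.32°
n_0 = (+0.8273, +0.5617)
n_1 = (+0.2154, +0.9765)
n_2 = (-0.4690, +0.8832)
n_3 = (-0.9832, -0.1825)
n_4 = (+0.2044, -0.9789)
n_5 = (+0.9523, -0.3052)
  (0,1): δ = 136.61°  ·
  (0,2): δ = 96.20°  ·
  (0,3): δ = 23.66°  ✓
  (0,4): δ = 67.62°  ✓
  (0,5): δ = 128.06°  ·
  (1,2): δ = 139.59°  ·
  (1,3): δ = 67.05°  ✓
  (1,4): δ = 24.23°  ✓
  (1,5): δ = 84.67°  ·
  (2,3): δ = 107.45°  ·
  (2,4): δ = 16.18°  ✓
  (2,5): δ = 44.26°  ✓
  (3,4): δ = 88.72°  ·
  (3,5): δ = 28.29°  ✓
  (4,5): δ = 119.56°  ·
antipodal pairs: 7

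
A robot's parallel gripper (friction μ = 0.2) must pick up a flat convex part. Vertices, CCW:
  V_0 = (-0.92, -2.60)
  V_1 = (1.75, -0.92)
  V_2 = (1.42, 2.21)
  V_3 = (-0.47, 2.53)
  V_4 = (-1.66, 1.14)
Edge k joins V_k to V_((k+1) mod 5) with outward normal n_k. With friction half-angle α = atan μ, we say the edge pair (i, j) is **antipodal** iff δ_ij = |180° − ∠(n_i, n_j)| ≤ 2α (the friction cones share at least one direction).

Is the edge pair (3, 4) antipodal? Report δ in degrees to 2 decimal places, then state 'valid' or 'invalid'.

α = atan 0.2 = 11.31°;  2α = 22.62°
edge 3: e_3 = (-1.19, -1.39);  n_3 = (-0.7596, +0.6503)
edge 4: e_4 = (+0.74, -3.74);  n_4 = (-0.9810, -0.1941)
∠(n_3, n_4) = 51.76°
δ = |180° − 51.76°| = 128.24°
128.24° > 2α = 22.62°  →  invalid

δ = 128.24°, invalid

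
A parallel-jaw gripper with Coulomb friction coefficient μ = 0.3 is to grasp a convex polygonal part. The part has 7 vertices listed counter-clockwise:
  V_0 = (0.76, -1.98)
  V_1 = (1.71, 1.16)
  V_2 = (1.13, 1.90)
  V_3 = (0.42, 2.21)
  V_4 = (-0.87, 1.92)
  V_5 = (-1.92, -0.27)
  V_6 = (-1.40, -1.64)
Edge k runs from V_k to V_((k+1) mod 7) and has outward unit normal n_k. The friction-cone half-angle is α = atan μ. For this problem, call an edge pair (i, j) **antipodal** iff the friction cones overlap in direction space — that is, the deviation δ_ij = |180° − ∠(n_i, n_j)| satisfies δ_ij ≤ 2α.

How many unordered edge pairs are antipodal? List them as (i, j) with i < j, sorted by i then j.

count = 4; pairs: (0,4), (1,5), (2,6), (3,6)

α = atan 0.3 = 16.70°;  2α = 33.40°
n_0 = (+0.9572, -0.2896)
n_1 = (+0.7871, +0.6169)
n_2 = (+0.4001, +0.9165)
n_3 = (-0.2193, +0.9757)
n_4 = (-0.9017, +0.4323)
n_5 = (-0.9349, -0.3549)
n_6 = (-0.1555, -0.9878)
  (0,1): δ = 125.08°  ·
  (0,2): δ = 96.75°  ·
  (0,3): δ = 60.50°  ·
  (0,4): δ = 8.78°  ✓
  (0,5): δ = 37.62°  ·
  (0,6): δ = 97.89°  ·
  (1,2): δ = 151.68°  ·
  (1,3): δ = 115.42°  ·
  (1,4): δ = 63.70°  ·
  (1,5): δ = 17.30°  ✓
  (1,6): δ = 42.97°  ·
  (2,3): δ = 143.74°  ·
  (2,4): δ = 92.03°  ·
  (2,5): δ = 45.63°  ·
  (2,6): δ = 14.64°  ✓
  (3,4): δ = 128.29°  ·
  (3,5): δ = 81.88°  ·
  (3,6): δ = 21.62°  ✓
  (4,5): δ = 133.60°  ·
  (4,6): δ = 73.33°  ·
  (5,6): δ = 119.73°  ·
antipodal pairs: 4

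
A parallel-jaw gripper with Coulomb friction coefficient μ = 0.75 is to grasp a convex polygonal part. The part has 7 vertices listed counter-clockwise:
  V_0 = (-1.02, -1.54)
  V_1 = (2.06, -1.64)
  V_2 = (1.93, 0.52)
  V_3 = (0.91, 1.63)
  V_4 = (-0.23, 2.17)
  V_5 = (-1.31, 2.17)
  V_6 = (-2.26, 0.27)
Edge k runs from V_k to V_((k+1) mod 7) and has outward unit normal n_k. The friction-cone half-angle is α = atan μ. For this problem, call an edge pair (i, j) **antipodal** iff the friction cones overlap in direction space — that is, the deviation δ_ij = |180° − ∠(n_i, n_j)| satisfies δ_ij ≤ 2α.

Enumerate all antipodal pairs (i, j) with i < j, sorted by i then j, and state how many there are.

α = atan 0.75 = 36.87°;  2α = 73.74°
n_0 = (-0.0325, -0.9995)
n_1 = (+0.9982, +0.0601)
n_2 = (+0.7363, +0.6766)
n_3 = (+0.4281, +0.9037)
n_4 = (+0.0000, +1.0000)
n_5 = (-0.8944, +0.4472)
n_6 = (-0.8250, -0.5652)
  (0,1): δ = 84.70°  ·
  (0,2): δ = 45.56°  ✓
  (0,3): δ = 23.49°  ✓
  (0,4): δ = 1.86°  ✓
  (0,5): δ = 65.29°  ✓
  (0,6): δ = 126.27°  ·
  (1,2): δ = 140.86°  ·
  (1,3): δ = 118.79°  ·
  (1,4): δ = 93.44°  ·
  (1,5): δ = 30.01°  ✓
  (1,6): δ = 30.97°  ✓
  (2,3): δ = 157.93°  ·
  (2,4): δ = 132.58°  ·
  (2,5): δ = 69.15°  ✓
  (2,6): δ = 8.17°  ✓
  (3,4): δ = 154.65°  ·
  (3,5): δ = 91.22°  ·
  (3,6): δ = 30.24°  ✓
  (4,5): δ = 116.57°  ·
  (4,6): δ = 55.59°  ✓
  (5,6): δ = 119.02°  ·
antipodal pairs: 10

count = 10; pairs: (0,2), (0,3), (0,4), (0,5), (1,5), (1,6), (2,5), (2,6), (3,6), (4,6)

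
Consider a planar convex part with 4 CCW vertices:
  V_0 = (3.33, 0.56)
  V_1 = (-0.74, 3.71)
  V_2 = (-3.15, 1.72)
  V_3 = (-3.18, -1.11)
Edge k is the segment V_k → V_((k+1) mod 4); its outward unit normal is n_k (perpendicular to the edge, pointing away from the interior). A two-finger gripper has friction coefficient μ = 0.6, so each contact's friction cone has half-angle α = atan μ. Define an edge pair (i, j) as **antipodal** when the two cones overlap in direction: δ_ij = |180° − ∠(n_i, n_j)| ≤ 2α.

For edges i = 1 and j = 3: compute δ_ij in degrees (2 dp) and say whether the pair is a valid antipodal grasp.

δ = 25.16°, valid

α = atan 0.6 = 30.96°;  2α = 61.93°
edge 1: e_1 = (-2.41, -1.99);  n_1 = (-0.6367, +0.7711)
edge 3: e_3 = (+6.51, +1.67);  n_3 = (+0.2485, -0.9686)
∠(n_1, n_3) = 154.84°
δ = |180° − 154.84°| = 25.16°
25.16° ≤ 2α = 61.93°  →  valid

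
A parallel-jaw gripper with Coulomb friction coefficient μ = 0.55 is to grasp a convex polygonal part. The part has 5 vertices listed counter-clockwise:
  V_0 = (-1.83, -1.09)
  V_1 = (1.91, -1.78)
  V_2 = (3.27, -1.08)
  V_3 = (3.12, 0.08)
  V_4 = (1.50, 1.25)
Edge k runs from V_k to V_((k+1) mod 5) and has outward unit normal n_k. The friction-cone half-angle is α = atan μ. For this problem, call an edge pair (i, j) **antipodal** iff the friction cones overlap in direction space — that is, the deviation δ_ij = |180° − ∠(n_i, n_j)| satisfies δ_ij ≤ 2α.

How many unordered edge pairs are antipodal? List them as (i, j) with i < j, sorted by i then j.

count = 3; pairs: (0,3), (0,4), (1,4)

α = atan 0.55 = 28.81°;  2α = 57.62°
n_0 = (-0.1814, -0.9834)
n_1 = (+0.4576, -0.8891)
n_2 = (+0.9917, +0.1282)
n_3 = (+0.5855, +0.8107)
n_4 = (-0.5749, +0.8182)
  (0,1): δ = 142.31°  ·
  (0,2): δ = 72.18°  ·
  (0,3): δ = 25.38°  ✓
  (0,4): δ = 45.55°  ✓
  (1,2): δ = 109.87°  ·
  (1,3): δ = 63.07°  ·
  (1,4): δ = 7.86°  ✓
  (2,3): δ = 133.21°  ·
  (2,4): δ = 62.27°  ·
  (3,4): δ = 109.07°  ·
antipodal pairs: 3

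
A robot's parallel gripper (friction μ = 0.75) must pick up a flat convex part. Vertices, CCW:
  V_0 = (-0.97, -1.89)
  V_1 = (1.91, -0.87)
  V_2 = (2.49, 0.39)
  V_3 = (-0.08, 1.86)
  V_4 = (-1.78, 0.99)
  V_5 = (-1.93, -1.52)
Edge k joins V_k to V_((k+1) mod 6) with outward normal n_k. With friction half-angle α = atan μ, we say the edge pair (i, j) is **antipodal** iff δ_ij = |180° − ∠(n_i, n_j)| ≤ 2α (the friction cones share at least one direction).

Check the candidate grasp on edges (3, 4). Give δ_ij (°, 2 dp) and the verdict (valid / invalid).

δ = 120.52°, invalid

α = atan 0.75 = 36.87°;  2α = 73.74°
edge 3: e_3 = (-1.70, -0.87);  n_3 = (-0.4556, +0.8902)
edge 4: e_4 = (-0.15, -2.51);  n_4 = (-0.9982, +0.0597)
∠(n_3, n_4) = 59.48°
δ = |180° − 59.48°| = 120.52°
120.52° > 2α = 73.74°  →  invalid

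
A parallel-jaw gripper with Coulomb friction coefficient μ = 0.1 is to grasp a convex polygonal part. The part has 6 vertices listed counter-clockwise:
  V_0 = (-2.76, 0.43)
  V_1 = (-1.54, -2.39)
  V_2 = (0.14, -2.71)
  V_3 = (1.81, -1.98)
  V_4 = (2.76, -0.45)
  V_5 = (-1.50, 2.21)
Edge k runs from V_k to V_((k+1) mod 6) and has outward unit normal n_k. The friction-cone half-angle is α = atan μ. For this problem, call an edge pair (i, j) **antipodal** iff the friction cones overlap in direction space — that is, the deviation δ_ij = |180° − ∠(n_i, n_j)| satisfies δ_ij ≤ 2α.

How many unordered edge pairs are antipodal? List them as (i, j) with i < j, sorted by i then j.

count = 1; pairs: (3,5)

α = atan 0.1 = 5.71°;  2α = 11.42°
n_0 = (-0.9178, -0.3971)
n_1 = (-0.1871, -0.9823)
n_2 = (+0.4005, -0.9163)
n_3 = (+0.8496, -0.5275)
n_4 = (+0.5296, +0.8482)
n_5 = (-0.8162, +0.5778)
  (0,1): δ = 124.18°  ·
  (0,2): δ = 89.78°  ·
  (0,3): δ = 55.23°  ·
  (0,4): δ = 34.62°  ·
  (0,5): δ = 121.31°  ·
  (1,2): δ = 145.60°  ·
  (1,3): δ = 111.05°  ·
  (1,4): δ = 21.20°  ·
  (1,5): δ = 65.49°  ·
  (2,3): δ = 145.45°  ·
  (2,4): δ = 55.59°  ·
  (2,5): δ = 31.10°  ·
  (3,4): δ = 90.14°  ·
  (3,5): δ = 3.46°  ✓
  (4,5): δ = 93.31°  ·
antipodal pairs: 1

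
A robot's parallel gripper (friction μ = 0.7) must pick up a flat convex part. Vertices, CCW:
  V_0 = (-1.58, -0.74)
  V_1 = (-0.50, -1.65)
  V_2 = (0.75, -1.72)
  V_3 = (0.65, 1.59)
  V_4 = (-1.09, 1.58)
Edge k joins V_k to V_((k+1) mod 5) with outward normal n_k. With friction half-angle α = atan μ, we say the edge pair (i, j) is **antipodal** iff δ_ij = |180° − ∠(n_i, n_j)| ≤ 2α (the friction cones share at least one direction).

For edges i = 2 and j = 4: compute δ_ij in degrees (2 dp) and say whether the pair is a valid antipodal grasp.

δ = 13.66°, valid

α = atan 0.7 = 34.99°;  2α = 69.98°
edge 2: e_2 = (-0.10, +3.31);  n_2 = (+0.9995, +0.0302)
edge 4: e_4 = (-0.49, -2.32);  n_4 = (-0.9784, +0.2066)
∠(n_2, n_4) = 166.34°
δ = |180° − 166.34°| = 13.66°
13.66° ≤ 2α = 69.98°  →  valid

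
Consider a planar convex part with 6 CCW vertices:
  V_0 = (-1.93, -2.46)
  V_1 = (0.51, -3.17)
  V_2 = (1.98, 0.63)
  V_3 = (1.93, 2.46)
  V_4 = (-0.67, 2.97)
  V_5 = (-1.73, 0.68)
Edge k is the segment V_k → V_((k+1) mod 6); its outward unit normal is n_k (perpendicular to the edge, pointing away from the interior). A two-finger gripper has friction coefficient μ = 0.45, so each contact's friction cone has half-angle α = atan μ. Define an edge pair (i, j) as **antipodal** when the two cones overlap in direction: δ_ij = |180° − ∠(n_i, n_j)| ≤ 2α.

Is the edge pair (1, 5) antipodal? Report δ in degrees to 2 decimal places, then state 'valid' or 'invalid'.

α = atan 0.45 = 24.23°;  2α = 48.46°
edge 1: e_1 = (+1.47, +3.80);  n_1 = (+0.9326, -0.3608)
edge 5: e_5 = (-0.20, -3.14);  n_5 = (-0.9980, +0.0636)
∠(n_1, n_5) = 162.50°
δ = |180° − 162.50°| = 17.50°
17.50° ≤ 2α = 48.46°  →  valid

δ = 17.50°, valid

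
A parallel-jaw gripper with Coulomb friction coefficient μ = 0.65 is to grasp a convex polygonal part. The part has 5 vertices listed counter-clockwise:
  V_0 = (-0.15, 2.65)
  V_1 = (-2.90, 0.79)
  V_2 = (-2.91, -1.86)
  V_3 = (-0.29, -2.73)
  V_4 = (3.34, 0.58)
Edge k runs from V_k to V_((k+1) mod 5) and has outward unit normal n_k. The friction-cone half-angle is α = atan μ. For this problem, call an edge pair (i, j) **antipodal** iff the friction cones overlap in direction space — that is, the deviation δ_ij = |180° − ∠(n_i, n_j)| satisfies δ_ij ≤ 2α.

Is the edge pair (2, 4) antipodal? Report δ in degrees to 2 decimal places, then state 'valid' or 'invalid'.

δ = 12.30°, valid

α = atan 0.65 = 33.02°;  2α = 66.05°
edge 2: e_2 = (+2.62, -0.87);  n_2 = (-0.3151, -0.9490)
edge 4: e_4 = (-3.49, +2.07);  n_4 = (+0.5101, +0.8601)
∠(n_2, n_4) = 167.70°
δ = |180° − 167.70°| = 12.30°
12.30° ≤ 2α = 66.05°  →  valid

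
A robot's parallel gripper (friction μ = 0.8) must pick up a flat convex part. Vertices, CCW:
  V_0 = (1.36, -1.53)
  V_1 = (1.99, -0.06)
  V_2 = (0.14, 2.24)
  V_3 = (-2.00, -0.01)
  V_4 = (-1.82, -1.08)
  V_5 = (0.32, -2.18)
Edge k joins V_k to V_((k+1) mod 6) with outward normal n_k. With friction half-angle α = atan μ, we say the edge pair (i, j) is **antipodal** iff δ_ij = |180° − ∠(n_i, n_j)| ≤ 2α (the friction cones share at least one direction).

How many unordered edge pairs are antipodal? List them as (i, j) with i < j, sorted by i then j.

α = atan 0.8 = 38.66°;  2α = 77.32°
n_0 = (+0.9191, -0.3939)
n_1 = (+0.7792, +0.6268)
n_2 = (-0.7246, +0.6892)
n_3 = (-0.9861, -0.1659)
n_4 = (-0.4572, -0.8894)
n_5 = (+0.5300, -0.8480)
  (0,1): δ = 117.99°  ·
  (0,2): δ = 20.37°  ✓
  (0,3): δ = 32.75°  ✓
  (0,4): δ = 85.99°  ·
  (0,5): δ = 145.20°  ·
  (1,2): δ = 82.38°  ·
  (1,3): δ = 29.26°  ✓
  (1,4): δ = 23.98°  ✓
  (1,5): δ = 83.19°  ·
  (2,3): δ = 126.89°  ·
  (2,4): δ = 73.64°  ✓
  (2,5): δ = 14.43°  ✓
  (3,4): δ = 126.75°  ·
  (3,5): δ = 67.54°  ✓
  (4,5): δ = 120.79°  ·
antipodal pairs: 7

count = 7; pairs: (0,2), (0,3), (1,3), (1,4), (2,4), (2,5), (3,5)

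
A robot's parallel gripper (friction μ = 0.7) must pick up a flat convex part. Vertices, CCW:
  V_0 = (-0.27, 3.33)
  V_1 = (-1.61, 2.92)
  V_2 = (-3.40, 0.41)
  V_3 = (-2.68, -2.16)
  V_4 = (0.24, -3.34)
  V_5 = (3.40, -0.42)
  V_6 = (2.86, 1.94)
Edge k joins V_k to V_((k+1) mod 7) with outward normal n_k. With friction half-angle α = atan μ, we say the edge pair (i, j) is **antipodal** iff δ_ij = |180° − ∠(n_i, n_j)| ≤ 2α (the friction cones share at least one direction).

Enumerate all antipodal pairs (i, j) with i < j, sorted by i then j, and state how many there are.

count = 10; pairs: (0,3), (0,4), (1,4), (1,5), (2,4), (2,5), (2,6), (3,5), (3,6), (4,6)

α = atan 0.7 = 34.99°;  2α = 69.98°
n_0 = (-0.2926, +0.9562)
n_1 = (-0.8142, +0.5806)
n_2 = (-0.9629, -0.2698)
n_3 = (-0.3747, -0.9272)
n_4 = (+0.6787, -0.7344)
n_5 = (+0.9748, +0.2230)
n_6 = (+0.4059, +0.9139)
  (0,1): δ = 142.51°  ·
  (0,2): δ = 91.36°  ·
  (0,3): δ = 39.02°  ✓
  (0,4): δ = 25.73°  ✓
  (0,5): δ = 85.88°  ·
  (0,6): δ = 139.04°  ·
  (1,2): δ = 128.86°  ·
  (1,3): δ = 76.51°  ·
  (1,4): δ = 11.77°  ✓
  (1,5): δ = 48.38°  ✓
  (1,6): δ = 101.55°  ·
  (2,3): δ = 127.65°  ·
  (2,4): δ = 62.91°  ✓
  (2,5): δ = 2.76°  ✓
  (2,6): δ = 50.40°  ✓
  (3,4): δ = 115.26°  ·
  (3,5): δ = 55.11°  ✓
  (3,6): δ = 1.94°  ✓
  (4,5): δ = 119.85°  ·
  (4,6): δ = 66.69°  ✓
  (5,6): δ = 126.83°  ·
antipodal pairs: 10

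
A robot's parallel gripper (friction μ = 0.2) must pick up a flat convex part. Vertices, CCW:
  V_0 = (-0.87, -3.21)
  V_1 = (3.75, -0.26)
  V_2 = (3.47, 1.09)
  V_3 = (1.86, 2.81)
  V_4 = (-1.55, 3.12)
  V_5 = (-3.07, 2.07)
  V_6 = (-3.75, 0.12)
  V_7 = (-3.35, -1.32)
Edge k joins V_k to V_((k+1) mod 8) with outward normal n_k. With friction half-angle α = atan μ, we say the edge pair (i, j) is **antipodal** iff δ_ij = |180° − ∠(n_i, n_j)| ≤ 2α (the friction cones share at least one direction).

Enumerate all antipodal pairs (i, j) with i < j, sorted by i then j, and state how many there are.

count = 3; pairs: (0,4), (1,6), (2,7)

α = atan 0.2 = 11.31°;  2α = 22.62°
n_0 = (+0.5382, -0.8428)
n_1 = (+0.9792, +0.2031)
n_2 = (+0.7301, +0.6834)
n_3 = (+0.0905, +0.9959)
n_4 = (-0.5684, +0.8228)
n_5 = (-0.9442, +0.3293)
n_6 = (-0.9635, -0.2676)
n_7 = (-0.6061, -0.7954)
  (0,1): δ = 110.84°  ·
  (0,2): δ = 79.45°  ·
  (0,3): δ = 37.75°  ·
  (0,4): δ = 2.08°  ✓
  (0,5): δ = 38.22°  ·
  (0,6): δ = 72.96°  ·
  (0,7): δ = 110.13°  ·
  (1,2): δ = 148.61°  ·
  (1,3): δ = 106.91°  ·
  (1,4): δ = 67.08°  ·
  (1,5): δ = 30.94°  ·
  (1,6): δ = 3.81°  ✓
  (1,7): δ = 40.97°  ·
  (2,3): δ = 138.30°  ·
  (2,4): δ = 98.47°  ·
  (2,5): δ = 62.33°  ·
  (2,6): δ = 27.58°  ·
  (2,7): δ = 9.58°  ✓
  (3,4): δ = 140.17°  ·
  (3,5): δ = 104.03°  ·
  (3,6): δ = 69.28°  ·
  (3,7): δ = 32.12°  ·
  (4,5): δ = 143.86°  ·
  (4,6): δ = 109.11°  ·
  (4,7): δ = 71.95°  ·
  (5,6): δ = 145.25°  ·
  (5,7): δ = 108.09°  ·
  (6,7): δ = 142.84°  ·
antipodal pairs: 3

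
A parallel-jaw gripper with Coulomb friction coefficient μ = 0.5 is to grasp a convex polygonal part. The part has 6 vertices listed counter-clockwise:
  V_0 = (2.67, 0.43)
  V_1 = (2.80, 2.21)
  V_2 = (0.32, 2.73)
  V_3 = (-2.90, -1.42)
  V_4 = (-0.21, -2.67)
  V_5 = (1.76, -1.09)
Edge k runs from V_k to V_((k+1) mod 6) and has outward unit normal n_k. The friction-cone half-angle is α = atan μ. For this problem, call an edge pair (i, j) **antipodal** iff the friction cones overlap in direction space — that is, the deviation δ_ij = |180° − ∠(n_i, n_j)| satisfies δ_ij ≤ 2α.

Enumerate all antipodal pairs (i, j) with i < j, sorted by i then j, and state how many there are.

α = atan 0.5 = 26.57°;  2α = 53.13°
n_0 = (+0.9973, -0.0728)
n_1 = (+0.2052, +0.9787)
n_2 = (-0.7901, +0.6130)
n_3 = (-0.4214, -0.9069)
n_4 = (+0.6257, -0.7801)
n_5 = (+0.8580, -0.5137)
  (0,1): δ = 97.66°  ·
  (0,2): δ = 33.63°  ✓
  (0,3): δ = 69.25°  ·
  (0,4): δ = 132.91°  ·
  (0,5): δ = 153.27°  ·
  (1,2): δ = 115.97°  ·
  (1,3): δ = 13.08°  ✓
  (1,4): δ = 50.57°  ✓
  (1,5): δ = 70.93°  ·
  (2,3): δ = 77.12°  ·
  (2,4): δ = 13.46°  ✓
  (2,5): δ = 6.90°  ✓
  (3,4): δ = 116.35°  ·
  (3,5): δ = 95.98°  ·
  (4,5): δ = 159.64°  ·
antipodal pairs: 5

count = 5; pairs: (0,2), (1,3), (1,4), (2,4), (2,5)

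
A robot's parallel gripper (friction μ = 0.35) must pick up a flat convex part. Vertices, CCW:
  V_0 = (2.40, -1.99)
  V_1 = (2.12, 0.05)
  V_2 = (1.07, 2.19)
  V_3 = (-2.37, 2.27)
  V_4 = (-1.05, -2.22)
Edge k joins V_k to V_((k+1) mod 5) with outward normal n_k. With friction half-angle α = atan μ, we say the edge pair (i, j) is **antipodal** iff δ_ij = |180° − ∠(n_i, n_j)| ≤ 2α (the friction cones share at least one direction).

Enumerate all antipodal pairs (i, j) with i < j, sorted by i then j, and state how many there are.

count = 3; pairs: (0,3), (1,3), (2,4)

α = atan 0.35 = 19.29°;  2α = 38.58°
n_0 = (+0.9907, +0.1360)
n_1 = (+0.8978, +0.4405)
n_2 = (+0.0232, +0.9997)
n_3 = (-0.9594, -0.2821)
n_4 = (+0.0665, -0.9978)
  (0,1): δ = 161.68°  ·
  (0,2): δ = 99.15°  ·
  (0,3): δ = 8.57°  ✓
  (0,4): δ = 86.00°  ·
  (1,2): δ = 117.47°  ·
  (1,3): δ = 9.75°  ✓
  (1,4): δ = 67.68°  ·
  (2,3): δ = 72.29°  ·
  (2,4): δ = 5.15°  ✓
  (3,4): δ = 102.57°  ·
antipodal pairs: 3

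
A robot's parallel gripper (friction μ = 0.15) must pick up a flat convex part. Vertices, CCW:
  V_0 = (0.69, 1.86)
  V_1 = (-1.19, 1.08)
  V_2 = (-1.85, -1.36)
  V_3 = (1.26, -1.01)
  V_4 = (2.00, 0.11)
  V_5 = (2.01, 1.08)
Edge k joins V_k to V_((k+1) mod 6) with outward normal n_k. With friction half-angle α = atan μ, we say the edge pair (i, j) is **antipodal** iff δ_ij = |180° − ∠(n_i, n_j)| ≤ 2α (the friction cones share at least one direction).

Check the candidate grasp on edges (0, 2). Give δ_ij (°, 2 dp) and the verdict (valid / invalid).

α = atan 0.15 = 8.53°;  2α = 17.06°
edge 0: e_0 = (-1.88, -0.78);  n_0 = (-0.3832, +0.9237)
edge 2: e_2 = (+3.11, +0.35);  n_2 = (+0.1118, -0.9937)
∠(n_0, n_2) = 163.89°
δ = |180° − 163.89°| = 16.11°
16.11° ≤ 2α = 17.06°  →  valid

δ = 16.11°, valid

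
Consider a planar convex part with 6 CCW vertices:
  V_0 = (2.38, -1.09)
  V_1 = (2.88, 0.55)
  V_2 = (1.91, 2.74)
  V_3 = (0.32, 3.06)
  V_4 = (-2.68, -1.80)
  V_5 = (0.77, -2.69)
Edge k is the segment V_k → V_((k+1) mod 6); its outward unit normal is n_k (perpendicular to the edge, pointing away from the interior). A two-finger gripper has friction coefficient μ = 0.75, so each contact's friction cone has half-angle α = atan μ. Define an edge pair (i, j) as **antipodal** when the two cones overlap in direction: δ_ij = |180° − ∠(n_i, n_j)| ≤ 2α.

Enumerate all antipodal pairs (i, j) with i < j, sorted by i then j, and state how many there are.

α = atan 0.75 = 36.87°;  2α = 73.74°
n_0 = (+0.9565, -0.2916)
n_1 = (+0.9143, +0.4050)
n_2 = (+0.1973, +0.9803)
n_3 = (-0.8509, +0.5253)
n_4 = (-0.2498, -0.9683)
n_5 = (+0.7049, -0.7093)
  (0,1): δ = 139.16°  ·
  (0,2): δ = 84.42°  ·
  (0,3): δ = 14.73°  ✓
  (0,4): δ = 92.49°  ·
  (0,5): δ = 151.78°  ·
  (1,2): δ = 125.27°  ·
  (1,3): δ = 55.58°  ✓
  (1,4): δ = 51.65°  ✓
  (1,5): δ = 110.93°  ·
  (2,3): δ = 110.31°  ·
  (2,4): δ = 3.09°  ✓
  (2,5): δ = 56.20°  ✓
  (3,4): δ = 72.78°  ✓
  (3,5): δ = 13.49°  ✓
  (4,5): δ = 120.71°  ·
antipodal pairs: 7

count = 7; pairs: (0,3), (1,3), (1,4), (2,4), (2,5), (3,4), (3,5)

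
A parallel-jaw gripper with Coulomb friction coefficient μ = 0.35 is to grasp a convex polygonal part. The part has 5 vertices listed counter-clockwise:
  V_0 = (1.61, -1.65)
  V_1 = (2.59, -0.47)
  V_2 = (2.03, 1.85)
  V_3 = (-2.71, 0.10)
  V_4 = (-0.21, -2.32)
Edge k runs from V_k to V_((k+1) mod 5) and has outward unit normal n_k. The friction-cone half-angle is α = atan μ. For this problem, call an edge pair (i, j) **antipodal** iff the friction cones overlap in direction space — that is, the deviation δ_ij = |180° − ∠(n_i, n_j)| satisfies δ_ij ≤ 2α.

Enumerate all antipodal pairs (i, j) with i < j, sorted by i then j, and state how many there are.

count = 3; pairs: (0,2), (1,3), (2,4)

α = atan 0.35 = 19.29°;  2α = 38.58°
n_0 = (+0.7693, -0.6389)
n_1 = (+0.9721, +0.2346)
n_2 = (-0.3463, +0.9381)
n_3 = (-0.6955, -0.7185)
n_4 = (+0.3455, -0.9384)
  (0,1): δ = 126.72°  ·
  (0,2): δ = 30.03°  ✓
  (0,3): δ = 85.64°  ·
  (0,4): δ = 149.92°  ·
  (1,2): δ = 83.31°  ·
  (1,3): δ = 32.36°  ✓
  (1,4): δ = 96.64°  ·
  (2,3): δ = 64.33°  ·
  (2,4): δ = 0.05°  ✓
  (3,4): δ = 115.72°  ·
antipodal pairs: 3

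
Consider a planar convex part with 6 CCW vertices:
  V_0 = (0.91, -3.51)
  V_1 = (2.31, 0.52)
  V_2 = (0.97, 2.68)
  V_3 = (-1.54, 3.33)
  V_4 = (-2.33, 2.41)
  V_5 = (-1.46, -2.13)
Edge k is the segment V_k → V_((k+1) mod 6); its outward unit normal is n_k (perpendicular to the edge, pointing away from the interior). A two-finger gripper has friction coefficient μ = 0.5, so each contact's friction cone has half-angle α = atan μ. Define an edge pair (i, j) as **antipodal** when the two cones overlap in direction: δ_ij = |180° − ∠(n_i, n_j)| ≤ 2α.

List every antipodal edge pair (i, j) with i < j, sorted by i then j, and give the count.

α = atan 0.5 = 26.57°;  2α = 53.13°
n_0 = (+0.9446, -0.3282)
n_1 = (+0.8498, +0.5272)
n_2 = (+0.2507, +0.9681)
n_3 = (-0.7587, +0.6515)
n_4 = (-0.9821, -0.1882)
n_5 = (-0.5032, -0.8642)
  (0,1): δ = 129.03°  ·
  (0,2): δ = 85.36°  ·
  (0,3): δ = 21.50°  ✓
  (0,4): δ = 30.01°  ✓
  (0,5): δ = 78.95°  ·
  (1,2): δ = 136.33°  ·
  (1,3): δ = 72.47°  ·
  (1,4): δ = 20.97°  ✓
  (1,5): δ = 27.97°  ✓
  (2,3): δ = 116.13°  ·
  (2,4): δ = 64.63°  ·
  (2,5): δ = 15.69°  ✓
  (3,4): δ = 128.50°  ·
  (3,5): δ = 79.56°  ·
  (4,5): δ = 131.06°  ·
antipodal pairs: 5

count = 5; pairs: (0,3), (0,4), (1,4), (1,5), (2,5)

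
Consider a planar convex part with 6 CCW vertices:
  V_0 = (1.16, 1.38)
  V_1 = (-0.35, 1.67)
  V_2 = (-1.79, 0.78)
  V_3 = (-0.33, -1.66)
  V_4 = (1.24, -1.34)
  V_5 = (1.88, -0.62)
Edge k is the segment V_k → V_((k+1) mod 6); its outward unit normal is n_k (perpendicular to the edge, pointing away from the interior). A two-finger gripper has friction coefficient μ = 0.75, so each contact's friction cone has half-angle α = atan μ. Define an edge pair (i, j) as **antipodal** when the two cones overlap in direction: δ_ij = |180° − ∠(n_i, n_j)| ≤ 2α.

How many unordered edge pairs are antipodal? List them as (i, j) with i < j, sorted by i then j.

α = atan 0.75 = 36.87°;  2α = 73.74°
n_0 = (+0.1886, +0.9821)
n_1 = (-0.5257, +0.8506)
n_2 = (-0.8581, -0.5135)
n_3 = (+0.1997, -0.9799)
n_4 = (+0.7474, -0.6644)
n_5 = (+0.9409, +0.3387)
  (0,1): δ = 137.41°  ·
  (0,2): δ = 48.23°  ✓
  (0,3): δ = 22.39°  ✓
  (0,4): δ = 59.24°  ✓
  (0,5): δ = 120.67°  ·
  (1,2): δ = 90.82°  ·
  (1,3): δ = 20.20°  ✓
  (1,4): δ = 16.65°  ✓
  (1,5): δ = 78.08°  ·
  (2,3): δ = 109.37°  ·
  (2,4): δ = 72.53°  ✓
  (2,5): δ = 11.10°  ✓
  (3,4): δ = 143.15°  ·
  (3,5): δ = 81.72°  ·
  (4,5): δ = 118.57°  ·
antipodal pairs: 7

count = 7; pairs: (0,2), (0,3), (0,4), (1,3), (1,4), (2,4), (2,5)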